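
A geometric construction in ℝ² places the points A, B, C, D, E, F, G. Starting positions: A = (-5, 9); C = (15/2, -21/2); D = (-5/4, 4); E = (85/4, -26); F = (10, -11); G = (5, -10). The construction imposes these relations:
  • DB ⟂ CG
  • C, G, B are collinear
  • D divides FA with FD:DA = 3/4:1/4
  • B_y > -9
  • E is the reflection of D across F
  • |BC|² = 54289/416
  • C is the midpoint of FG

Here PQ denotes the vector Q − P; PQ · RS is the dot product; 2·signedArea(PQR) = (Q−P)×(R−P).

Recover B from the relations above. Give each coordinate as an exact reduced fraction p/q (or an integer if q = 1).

B = (-385/104, -859/104)

1. B_x = -385/104  [C, G, B are collinear ∩ DB ⟂ CG]
2. B_y = -859/104  [C, G, B are collinear ∩ DB ⟂ CG]
   → B = (-385/104, -859/104)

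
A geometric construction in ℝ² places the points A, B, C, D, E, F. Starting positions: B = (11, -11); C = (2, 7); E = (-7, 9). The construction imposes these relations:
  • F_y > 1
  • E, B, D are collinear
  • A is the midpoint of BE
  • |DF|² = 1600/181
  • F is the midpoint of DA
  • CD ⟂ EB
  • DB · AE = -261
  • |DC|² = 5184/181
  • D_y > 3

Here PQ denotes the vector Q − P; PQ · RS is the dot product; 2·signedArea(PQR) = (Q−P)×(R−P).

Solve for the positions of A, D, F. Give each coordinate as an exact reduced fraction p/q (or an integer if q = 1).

1. A_x = 2  [A is the midpoint of BE]
2. A_y = -1  [A is the midpoint of BE]
   → A = (2, -1)
3. D_x = -358/181  [E, B, D are collinear ∩ CD ⟂ EB]
4. D_y = 619/181  [E, B, D are collinear ∩ CD ⟂ EB]
   → D = (-358/181, 619/181)
5. F_x = 2/181  [F is the midpoint of DA]
6. F_y = 219/181  [F is the midpoint of DA]
   → F = (2/181, 219/181)

A = (2, -1)
D = (-358/181, 619/181)
F = (2/181, 219/181)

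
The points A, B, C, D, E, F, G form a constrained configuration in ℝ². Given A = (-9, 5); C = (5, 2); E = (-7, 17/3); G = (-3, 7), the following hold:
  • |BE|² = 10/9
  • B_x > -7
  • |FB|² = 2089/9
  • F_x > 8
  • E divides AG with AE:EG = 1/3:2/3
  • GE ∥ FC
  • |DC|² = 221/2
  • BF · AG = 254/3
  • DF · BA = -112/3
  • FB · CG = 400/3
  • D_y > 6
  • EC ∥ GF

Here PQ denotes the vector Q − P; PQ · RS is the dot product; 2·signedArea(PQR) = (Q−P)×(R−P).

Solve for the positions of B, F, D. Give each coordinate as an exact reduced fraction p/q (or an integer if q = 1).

B = (-6, 6)
D = (-9/2, 13/2)
F = (9, 10/3)

1. F_x = 9  [GE ∥ FC ∩ EC ∥ GF]
2. F_y = 10/3  [GE ∥ FC ∩ EC ∥ GF]
   → F = (9, 10/3)
3. B_x = -6  [BF · AG = 254/3 ∩ FB · CG = 400/3]
4. B_y = 6  [BF · AG = 254/3 ∩ FB · CG = 400/3]
   → B = (-6, 6)
5. D_x = -9/2  [line 3·x + 1·y + 7 = 0 ∩ |DC|² = 221/2]
6. D_y = 13/2  [line 3·x + 1·y + 7 = 0 ∩ |DC|² = 221/2]
   → D = (-9/2, 13/2)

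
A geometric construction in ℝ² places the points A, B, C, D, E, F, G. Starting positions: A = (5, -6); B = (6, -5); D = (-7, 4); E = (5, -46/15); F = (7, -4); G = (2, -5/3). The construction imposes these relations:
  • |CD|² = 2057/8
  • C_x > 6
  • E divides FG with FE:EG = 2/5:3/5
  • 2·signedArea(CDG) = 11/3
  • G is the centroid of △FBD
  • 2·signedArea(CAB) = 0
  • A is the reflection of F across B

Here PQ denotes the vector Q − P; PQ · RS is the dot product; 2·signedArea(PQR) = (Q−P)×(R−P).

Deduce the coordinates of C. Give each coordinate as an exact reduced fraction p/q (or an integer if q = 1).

1. C_x = 27/4  [2·signedArea(CAB) = 0 ∩ 2·signedArea(CDG) = 11/3]
2. C_y = -17/4  [2·signedArea(CAB) = 0 ∩ 2·signedArea(CDG) = 11/3]
   → C = (27/4, -17/4)

C = (27/4, -17/4)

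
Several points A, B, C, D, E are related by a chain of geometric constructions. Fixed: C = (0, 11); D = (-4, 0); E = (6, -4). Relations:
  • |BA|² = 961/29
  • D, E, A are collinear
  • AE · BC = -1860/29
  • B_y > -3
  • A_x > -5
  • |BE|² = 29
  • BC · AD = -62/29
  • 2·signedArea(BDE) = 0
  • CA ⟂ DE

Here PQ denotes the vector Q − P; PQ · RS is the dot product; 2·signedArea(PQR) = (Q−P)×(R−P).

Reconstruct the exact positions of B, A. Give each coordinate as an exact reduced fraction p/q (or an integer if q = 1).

1. B_x = 1  [line 4·x + 10·y + 16 = 0 ∩ |BE|² = 29]
2. B_y = -2  [line 4·x + 10·y + 16 = 0 ∩ |BE|² = 29]
   → B = (1, -2)
3. A_x = -126/29  [D, E, A are collinear ∩ CA ⟂ DE]
4. A_y = 4/29  [D, E, A are collinear ∩ CA ⟂ DE]
   → A = (-126/29, 4/29)

A = (-126/29, 4/29)
B = (1, -2)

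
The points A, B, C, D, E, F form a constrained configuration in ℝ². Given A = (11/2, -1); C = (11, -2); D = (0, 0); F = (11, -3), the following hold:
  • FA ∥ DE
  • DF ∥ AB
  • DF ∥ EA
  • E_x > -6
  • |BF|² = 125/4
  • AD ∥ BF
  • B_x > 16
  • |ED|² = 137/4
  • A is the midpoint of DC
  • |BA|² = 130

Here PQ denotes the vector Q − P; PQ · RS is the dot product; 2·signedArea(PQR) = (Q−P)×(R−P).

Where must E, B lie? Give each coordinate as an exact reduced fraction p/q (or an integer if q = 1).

1. E_x = -11/2  [DF ∥ EA ∩ FA ∥ DE]
2. E_y = 2  [DF ∥ EA ∩ FA ∥ DE]
   → E = (-11/2, 2)
3. B_x = 33/2  [AD ∥ BF ∩ DF ∥ AB]
4. B_y = -4  [AD ∥ BF ∩ DF ∥ AB]
   → B = (33/2, -4)

B = (33/2, -4)
E = (-11/2, 2)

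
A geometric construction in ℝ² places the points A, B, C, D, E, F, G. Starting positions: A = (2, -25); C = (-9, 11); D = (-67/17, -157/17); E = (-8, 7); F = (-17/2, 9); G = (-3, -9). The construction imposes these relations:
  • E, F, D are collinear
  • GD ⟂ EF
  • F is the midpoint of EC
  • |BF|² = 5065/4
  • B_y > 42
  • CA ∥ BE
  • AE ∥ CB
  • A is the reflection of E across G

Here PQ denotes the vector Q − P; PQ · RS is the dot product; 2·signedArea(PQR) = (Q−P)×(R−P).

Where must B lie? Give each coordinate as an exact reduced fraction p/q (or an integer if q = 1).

1. B_x = -19  [CA ∥ BE ∩ AE ∥ CB]
2. B_y = 43  [CA ∥ BE ∩ AE ∥ CB]
   → B = (-19, 43)

B = (-19, 43)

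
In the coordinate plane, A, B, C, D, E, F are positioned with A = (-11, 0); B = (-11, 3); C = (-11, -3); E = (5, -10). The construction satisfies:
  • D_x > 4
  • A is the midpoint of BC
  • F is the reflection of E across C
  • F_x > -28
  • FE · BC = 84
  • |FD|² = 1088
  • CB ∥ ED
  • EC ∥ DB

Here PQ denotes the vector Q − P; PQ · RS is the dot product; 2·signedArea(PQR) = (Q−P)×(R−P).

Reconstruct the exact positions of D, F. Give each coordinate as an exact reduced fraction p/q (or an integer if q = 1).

1. D_x = 5  [EC ∥ DB ∩ CB ∥ ED]
2. D_y = -4  [EC ∥ DB ∩ CB ∥ ED]
   → D = (5, -4)
3. F_x = -27  [F is the reflection of E across C]
4. F_y = 4  [F is the reflection of E across C]
   → F = (-27, 4)

D = (5, -4)
F = (-27, 4)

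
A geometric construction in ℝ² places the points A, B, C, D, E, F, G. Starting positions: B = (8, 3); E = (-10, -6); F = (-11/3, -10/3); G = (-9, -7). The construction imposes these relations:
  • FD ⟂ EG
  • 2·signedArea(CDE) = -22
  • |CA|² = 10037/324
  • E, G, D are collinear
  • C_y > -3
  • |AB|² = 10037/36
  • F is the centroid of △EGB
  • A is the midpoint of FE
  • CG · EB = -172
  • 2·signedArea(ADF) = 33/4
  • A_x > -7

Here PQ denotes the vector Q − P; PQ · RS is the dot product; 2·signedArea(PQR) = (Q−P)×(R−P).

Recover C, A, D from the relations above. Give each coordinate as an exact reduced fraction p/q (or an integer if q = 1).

A = (-41/6, -14/3)
C = (-17/9, -19/9)
D = (-49/6, -47/6)

1. A_x = -41/6  [A is the midpoint of FE]
2. A_y = -14/3  [A is the midpoint of FE]
   → A = (-41/6, -14/3)
3. D_x = -49/6  [E, G, D are collinear ∩ FD ⟂ EG]
4. D_y = -47/6  [E, G, D are collinear ∩ FD ⟂ EG]
   → D = (-49/6, -47/6)
5. C_x = -17/9  [CG · EB = -172 ∩ 2·signedArea(CDE) = -22]
6. C_y = -19/9  [CG · EB = -172 ∩ 2·signedArea(CDE) = -22]
   → C = (-17/9, -19/9)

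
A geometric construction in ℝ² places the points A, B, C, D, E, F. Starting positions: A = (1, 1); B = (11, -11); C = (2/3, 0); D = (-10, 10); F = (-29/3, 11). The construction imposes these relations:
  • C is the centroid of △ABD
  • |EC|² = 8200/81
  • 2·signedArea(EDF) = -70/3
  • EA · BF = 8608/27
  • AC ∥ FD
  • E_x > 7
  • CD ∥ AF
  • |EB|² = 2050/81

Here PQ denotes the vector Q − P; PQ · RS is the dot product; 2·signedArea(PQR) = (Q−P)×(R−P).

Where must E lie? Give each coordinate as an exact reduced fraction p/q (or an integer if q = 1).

E = (68/9, -22/3)

1. E_x = 68/9  [EA · BF = 8608/27 ∩ 2·signedArea(EDF) = -70/3]
2. E_y = -22/3  [EA · BF = 8608/27 ∩ 2·signedArea(EDF) = -70/3]
   → E = (68/9, -22/3)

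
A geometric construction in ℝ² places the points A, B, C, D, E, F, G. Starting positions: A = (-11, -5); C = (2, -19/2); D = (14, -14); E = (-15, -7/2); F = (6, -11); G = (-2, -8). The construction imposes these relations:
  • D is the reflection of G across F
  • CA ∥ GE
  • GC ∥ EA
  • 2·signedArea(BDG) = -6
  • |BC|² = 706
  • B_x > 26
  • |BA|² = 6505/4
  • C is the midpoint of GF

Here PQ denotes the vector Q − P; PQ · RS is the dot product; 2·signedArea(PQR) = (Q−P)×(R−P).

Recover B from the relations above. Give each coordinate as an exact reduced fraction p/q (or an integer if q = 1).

1. B_x = 27  [line -6·x + -16·y + -134 = 0 ∩ |BC|² = 706]
2. B_y = -37/2  [line -6·x + -16·y + -134 = 0 ∩ |BC|² = 706]
   → B = (27, -37/2)

B = (27, -37/2)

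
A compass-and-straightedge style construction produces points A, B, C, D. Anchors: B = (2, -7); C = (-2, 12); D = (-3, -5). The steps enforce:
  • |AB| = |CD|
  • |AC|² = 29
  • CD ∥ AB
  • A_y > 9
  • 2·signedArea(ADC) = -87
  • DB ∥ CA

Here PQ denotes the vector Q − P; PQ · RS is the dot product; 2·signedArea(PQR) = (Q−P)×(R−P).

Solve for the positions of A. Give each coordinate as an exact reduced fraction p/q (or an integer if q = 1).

A = (3, 10)

1. A_x = 3  [CD ∥ AB ∩ DB ∥ CA]
2. A_y = 10  [CD ∥ AB ∩ DB ∥ CA]
   → A = (3, 10)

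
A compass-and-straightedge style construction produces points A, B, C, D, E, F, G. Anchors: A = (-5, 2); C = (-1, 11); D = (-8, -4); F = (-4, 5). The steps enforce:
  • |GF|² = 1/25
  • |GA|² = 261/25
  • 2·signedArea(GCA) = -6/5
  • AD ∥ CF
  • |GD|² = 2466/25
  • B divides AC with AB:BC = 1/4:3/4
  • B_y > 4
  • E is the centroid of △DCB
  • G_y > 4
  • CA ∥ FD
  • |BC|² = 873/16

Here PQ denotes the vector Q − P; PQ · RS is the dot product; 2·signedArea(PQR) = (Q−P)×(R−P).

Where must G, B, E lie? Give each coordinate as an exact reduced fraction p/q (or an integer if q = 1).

B = (-4, 17/4)
E = (-13/3, 15/4)
G = (-19/5, 5)

1. G_x = -19/5  [line 9·x + -4·y + 271/5 = 0 ∩ |GA|² = 261/25]
2. G_y = 5  [line 9·x + -4·y + 271/5 = 0 ∩ |GA|² = 261/25]
   → G = (-19/5, 5)
3. B_x = -4  [B divides AC with AB:BC = 1/4:3/4]
4. B_y = 17/4  [B divides AC with AB:BC = 1/4:3/4]
   → B = (-4, 17/4)
5. E_x = -13/3  [E is the centroid of △DCB]
6. E_y = 15/4  [E is the centroid of △DCB]
   → E = (-13/3, 15/4)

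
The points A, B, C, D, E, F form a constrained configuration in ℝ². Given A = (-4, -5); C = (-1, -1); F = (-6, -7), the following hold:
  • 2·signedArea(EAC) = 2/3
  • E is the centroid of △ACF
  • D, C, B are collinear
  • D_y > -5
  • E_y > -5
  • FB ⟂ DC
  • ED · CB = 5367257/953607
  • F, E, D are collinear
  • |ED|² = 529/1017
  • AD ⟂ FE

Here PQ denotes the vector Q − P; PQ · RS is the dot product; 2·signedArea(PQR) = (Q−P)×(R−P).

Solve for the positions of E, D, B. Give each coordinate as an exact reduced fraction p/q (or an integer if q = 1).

B = (-1880934/317869, -2246383/317869)
D = (-468/113, -551/113)
E = (-11/3, -13/3)

1. E_x = -11/3  [E is the centroid of △ACF]
2. E_y = -13/3  [E is the centroid of △ACF]
   → E = (-11/3, -13/3)
3. D_x = -468/113  [F, E, D are collinear ∩ AD ⟂ FE]
4. D_y = -551/113  [F, E, D are collinear ∩ AD ⟂ FE]
   → D = (-468/113, -551/113)
5. B_x = -1880934/317869  [D, C, B are collinear ∩ FB ⟂ DC]
6. B_y = -2246383/317869  [D, C, B are collinear ∩ FB ⟂ DC]
   → B = (-1880934/317869, -2246383/317869)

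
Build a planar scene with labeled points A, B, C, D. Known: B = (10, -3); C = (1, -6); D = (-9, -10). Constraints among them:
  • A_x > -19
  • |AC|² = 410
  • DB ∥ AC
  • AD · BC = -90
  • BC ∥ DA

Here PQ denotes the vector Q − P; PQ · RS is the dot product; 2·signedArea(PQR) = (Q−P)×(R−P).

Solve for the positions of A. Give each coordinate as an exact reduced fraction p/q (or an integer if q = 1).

1. A_x = -18  [DB ∥ AC ∩ BC ∥ DA]
2. A_y = -13  [DB ∥ AC ∩ BC ∥ DA]
   → A = (-18, -13)

A = (-18, -13)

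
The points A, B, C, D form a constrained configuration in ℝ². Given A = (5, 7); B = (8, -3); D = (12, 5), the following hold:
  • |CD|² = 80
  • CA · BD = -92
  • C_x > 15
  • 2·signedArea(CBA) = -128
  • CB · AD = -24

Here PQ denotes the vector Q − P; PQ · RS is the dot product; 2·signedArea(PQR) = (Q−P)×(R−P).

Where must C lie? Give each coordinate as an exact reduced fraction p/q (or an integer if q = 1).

1. C_x = 16  [CB · AD = -24 ∩ 2·signedArea(CBA) = -128]
2. C_y = 13  [CB · AD = -24 ∩ 2·signedArea(CBA) = -128]
   → C = (16, 13)

C = (16, 13)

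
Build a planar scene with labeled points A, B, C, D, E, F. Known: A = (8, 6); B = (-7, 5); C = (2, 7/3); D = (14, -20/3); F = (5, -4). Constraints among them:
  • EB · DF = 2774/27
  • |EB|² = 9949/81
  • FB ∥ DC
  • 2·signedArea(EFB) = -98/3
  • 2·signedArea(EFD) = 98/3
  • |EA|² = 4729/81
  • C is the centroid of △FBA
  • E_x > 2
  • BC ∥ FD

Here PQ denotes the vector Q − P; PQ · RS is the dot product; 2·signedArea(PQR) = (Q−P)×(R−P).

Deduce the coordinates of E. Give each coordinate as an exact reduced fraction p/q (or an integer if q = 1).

1. E_x = 3  [2·signedArea(EFB) = -98/3 ∩ 2·signedArea(EFD) = 98/3]
2. E_y = 2/9  [2·signedArea(EFB) = -98/3 ∩ 2·signedArea(EFD) = 98/3]
   → E = (3, 2/9)

E = (3, 2/9)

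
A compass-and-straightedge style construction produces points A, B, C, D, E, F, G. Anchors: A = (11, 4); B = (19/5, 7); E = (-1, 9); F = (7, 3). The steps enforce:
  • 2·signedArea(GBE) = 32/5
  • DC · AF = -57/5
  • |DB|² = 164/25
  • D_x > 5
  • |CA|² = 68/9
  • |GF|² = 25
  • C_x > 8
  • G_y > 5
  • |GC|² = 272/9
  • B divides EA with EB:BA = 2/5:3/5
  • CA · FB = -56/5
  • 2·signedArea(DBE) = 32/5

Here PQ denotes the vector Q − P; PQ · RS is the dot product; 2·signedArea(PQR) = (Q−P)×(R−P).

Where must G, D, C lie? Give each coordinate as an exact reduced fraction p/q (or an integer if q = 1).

1. G_x = 3  [line -2·x + -24/5·y + 174/5 = 0 ∩ |GF|² = 25]
2. G_y = 6  [line -2·x + -24/5·y + 174/5 = 0 ∩ |GF|² = 25]
   → G = (3, 6)
3. D_x = 27/5  [line -2·x + -24/5·y + 174/5 = 0 ∩ |DB|² = 164/25]
4. D_y = 5  [line -2·x + -24/5·y + 174/5 = 0 ∩ |DB|² = 164/25]
   → D = (27/5, 5)
5. C_x = 25/3  [CA · FB = -56/5 ∩ DC · AF = -57/5]
6. C_y = 14/3  [CA · FB = -56/5 ∩ DC · AF = -57/5]
   → C = (25/3, 14/3)

C = (25/3, 14/3)
D = (27/5, 5)
G = (3, 6)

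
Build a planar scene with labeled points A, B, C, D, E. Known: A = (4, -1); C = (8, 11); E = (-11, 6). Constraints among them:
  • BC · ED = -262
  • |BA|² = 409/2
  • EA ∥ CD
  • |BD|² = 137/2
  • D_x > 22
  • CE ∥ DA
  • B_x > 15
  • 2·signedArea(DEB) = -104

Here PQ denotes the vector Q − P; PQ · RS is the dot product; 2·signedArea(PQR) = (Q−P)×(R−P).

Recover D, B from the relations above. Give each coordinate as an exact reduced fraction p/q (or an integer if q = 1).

B = (31/2, 15/2)
D = (23, 4)

1. D_x = 23  [CE ∥ DA ∩ EA ∥ CD]
2. D_y = 4  [CE ∥ DA ∩ EA ∥ CD]
   → D = (23, 4)
3. B_x = 31/2  [BC · ED = -262 ∩ 2·signedArea(DEB) = -104]
4. B_y = 15/2  [BC · ED = -262 ∩ 2·signedArea(DEB) = -104]
   → B = (31/2, 15/2)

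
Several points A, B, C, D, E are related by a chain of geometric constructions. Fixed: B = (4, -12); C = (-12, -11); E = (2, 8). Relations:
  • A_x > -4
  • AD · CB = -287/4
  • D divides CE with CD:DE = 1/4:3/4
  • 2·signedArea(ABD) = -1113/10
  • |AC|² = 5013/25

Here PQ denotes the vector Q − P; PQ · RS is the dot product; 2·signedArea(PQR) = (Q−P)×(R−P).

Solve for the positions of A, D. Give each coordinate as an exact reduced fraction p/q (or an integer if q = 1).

A = (-18/5, 2/5)
D = (-17/2, -25/4)

1. D_x = -17/2  [D divides CE with CD:DE = 1/4:3/4]
2. D_y = -25/4  [D divides CE with CD:DE = 1/4:3/4]
   → D = (-17/2, -25/4)
3. A_x = -18/5  [2·signedArea(ABD) = -1113/10 ∩ AD · CB = -287/4]
4. A_y = 2/5  [2·signedArea(ABD) = -1113/10 ∩ AD · CB = -287/4]
   → A = (-18/5, 2/5)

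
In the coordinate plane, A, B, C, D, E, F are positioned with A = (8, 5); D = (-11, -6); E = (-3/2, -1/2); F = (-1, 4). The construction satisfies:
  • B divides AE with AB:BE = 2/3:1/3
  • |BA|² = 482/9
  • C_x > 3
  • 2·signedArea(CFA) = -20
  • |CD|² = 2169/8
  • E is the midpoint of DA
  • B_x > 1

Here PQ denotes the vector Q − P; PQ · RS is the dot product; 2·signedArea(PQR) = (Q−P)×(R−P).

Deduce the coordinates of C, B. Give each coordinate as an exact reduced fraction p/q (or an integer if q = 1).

1. C_x = 13/4  [line -1·x + 9·y + -17 = 0 ∩ |CD|² = 2169/8]
2. C_y = 9/4  [line -1·x + 9·y + -17 = 0 ∩ |CD|² = 2169/8]
   → C = (13/4, 9/4)
3. B_x = 5/3  [B divides AE with AB:BE = 2/3:1/3]
4. B_y = 4/3  [B divides AE with AB:BE = 2/3:1/3]
   → B = (5/3, 4/3)

B = (5/3, 4/3)
C = (13/4, 9/4)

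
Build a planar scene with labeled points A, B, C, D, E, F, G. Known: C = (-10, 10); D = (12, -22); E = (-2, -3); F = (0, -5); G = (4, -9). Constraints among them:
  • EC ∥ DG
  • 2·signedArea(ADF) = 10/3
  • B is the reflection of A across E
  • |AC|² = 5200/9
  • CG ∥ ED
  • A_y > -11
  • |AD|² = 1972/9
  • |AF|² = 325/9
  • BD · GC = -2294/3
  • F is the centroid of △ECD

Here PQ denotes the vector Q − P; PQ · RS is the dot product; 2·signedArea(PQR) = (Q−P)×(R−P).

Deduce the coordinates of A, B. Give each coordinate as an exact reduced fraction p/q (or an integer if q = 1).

1. A_x = 10/3  [line -17·x + -12·y + -190/3 = 0 ∩ |AD|² = 1972/9]
2. A_y = -10  [line -17·x + -12·y + -190/3 = 0 ∩ |AD|² = 1972/9]
   → A = (10/3, -10)
3. B_x = -22/3  [B is the reflection of A across E]
4. B_y = 4  [B is the reflection of A across E]
   → B = (-22/3, 4)

A = (10/3, -10)
B = (-22/3, 4)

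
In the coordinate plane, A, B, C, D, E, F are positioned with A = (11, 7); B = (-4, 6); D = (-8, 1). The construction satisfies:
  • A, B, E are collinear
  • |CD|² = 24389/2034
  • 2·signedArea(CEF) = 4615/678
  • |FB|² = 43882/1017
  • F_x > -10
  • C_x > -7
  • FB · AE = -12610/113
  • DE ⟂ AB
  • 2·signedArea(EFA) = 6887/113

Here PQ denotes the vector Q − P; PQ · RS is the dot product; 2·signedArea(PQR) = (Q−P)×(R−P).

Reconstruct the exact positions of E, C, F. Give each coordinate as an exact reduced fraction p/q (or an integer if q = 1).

C = (-4591/678, 2873/678)
E = (-1879/226, 1291/226)
F = (-3235/339, 839/339)

1. E_x = -1879/226  [A, B, E are collinear ∩ DE ⟂ AB]
2. E_y = 1291/226  [A, B, E are collinear ∩ DE ⟂ AB]
   → E = (-1879/226, 1291/226)
3. F_x = -3235/339  [FB · AE = -12610/113 ∩ 2·signedArea(EFA) = 6887/113]
4. F_y = 839/339  [FB · AE = -12610/113 ∩ 2·signedArea(EFA) = 6887/113]
   → F = (-3235/339, 839/339)
5. C_x = -4591/678  [line 2195/678·x + -833/678·y + 6131/226 = 0 ∩ |CD|² = 24389/2034]
6. C_y = 2873/678  [line 2195/678·x + -833/678·y + 6131/226 = 0 ∩ |CD|² = 24389/2034]
   → C = (-4591/678, 2873/678)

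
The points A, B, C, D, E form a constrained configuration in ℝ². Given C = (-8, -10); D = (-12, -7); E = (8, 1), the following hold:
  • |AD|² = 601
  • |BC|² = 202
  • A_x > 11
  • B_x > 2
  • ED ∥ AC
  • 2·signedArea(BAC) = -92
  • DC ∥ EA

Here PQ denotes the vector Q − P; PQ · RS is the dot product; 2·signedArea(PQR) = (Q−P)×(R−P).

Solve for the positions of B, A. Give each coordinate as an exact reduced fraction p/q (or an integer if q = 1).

1. A_x = 12  [ED ∥ AC ∩ DC ∥ EA]
2. A_y = -2  [ED ∥ AC ∩ DC ∥ EA]
   → A = (12, -2)
3. B_x = 3  [line 8·x + -20·y + -44 = 0 ∩ |BC|² = 202]
4. B_y = -1  [line 8·x + -20·y + -44 = 0 ∩ |BC|² = 202]
   → B = (3, -1)

A = (12, -2)
B = (3, -1)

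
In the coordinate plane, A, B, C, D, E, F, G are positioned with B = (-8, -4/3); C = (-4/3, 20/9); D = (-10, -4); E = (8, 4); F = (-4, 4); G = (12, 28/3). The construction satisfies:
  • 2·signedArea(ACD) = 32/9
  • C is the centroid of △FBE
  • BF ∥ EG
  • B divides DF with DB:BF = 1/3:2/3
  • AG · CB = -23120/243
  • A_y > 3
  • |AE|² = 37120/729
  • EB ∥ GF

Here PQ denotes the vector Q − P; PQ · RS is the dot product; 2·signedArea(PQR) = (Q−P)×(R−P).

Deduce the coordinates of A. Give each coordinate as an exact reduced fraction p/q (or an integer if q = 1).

A = (8/9, 92/27)

1. A_x = 8/9  [2·signedArea(ACD) = 32/9 ∩ AG · CB = -23120/243]
2. A_y = 92/27  [2·signedArea(ACD) = 32/9 ∩ AG · CB = -23120/243]
   → A = (8/9, 92/27)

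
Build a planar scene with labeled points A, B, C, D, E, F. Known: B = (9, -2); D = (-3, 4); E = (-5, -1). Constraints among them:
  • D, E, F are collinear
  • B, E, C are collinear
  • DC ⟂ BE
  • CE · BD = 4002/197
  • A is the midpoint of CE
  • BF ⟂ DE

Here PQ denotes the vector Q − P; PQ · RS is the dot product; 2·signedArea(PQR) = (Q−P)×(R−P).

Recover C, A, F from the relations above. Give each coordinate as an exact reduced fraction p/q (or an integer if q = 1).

1. C_x = -663/197  [B, E, C are collinear ∩ DC ⟂ BE]
2. C_y = -220/197  [B, E, C are collinear ∩ DC ⟂ BE]
   → C = (-663/197, -220/197)
3. A_x = -824/197  [A is the midpoint of CE]
4. A_y = -417/394  [A is the midpoint of CE]
   → A = (-824/197, -417/394)
5. F_x = -99/29  [D, E, F are collinear ∩ BF ⟂ DE]
6. F_y = 86/29  [D, E, F are collinear ∩ BF ⟂ DE]
   → F = (-99/29, 86/29)

A = (-824/197, -417/394)
C = (-663/197, -220/197)
F = (-99/29, 86/29)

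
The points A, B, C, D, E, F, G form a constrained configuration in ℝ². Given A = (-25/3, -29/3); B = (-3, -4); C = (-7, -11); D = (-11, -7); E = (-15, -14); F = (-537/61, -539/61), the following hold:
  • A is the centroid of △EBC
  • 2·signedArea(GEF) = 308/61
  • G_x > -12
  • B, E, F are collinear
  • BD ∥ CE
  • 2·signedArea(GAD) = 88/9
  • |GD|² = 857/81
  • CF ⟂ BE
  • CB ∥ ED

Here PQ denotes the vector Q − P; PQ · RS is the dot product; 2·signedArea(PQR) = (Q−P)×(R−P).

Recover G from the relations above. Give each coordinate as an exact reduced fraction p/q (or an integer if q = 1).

1. G_x = -103/9  [2·signedArea(GAD) = 88/9 ∩ 2·signedArea(GEF) = 308/61]
2. G_y = -92/9  [2·signedArea(GAD) = 88/9 ∩ 2·signedArea(GEF) = 308/61]
   → G = (-103/9, -92/9)

G = (-103/9, -92/9)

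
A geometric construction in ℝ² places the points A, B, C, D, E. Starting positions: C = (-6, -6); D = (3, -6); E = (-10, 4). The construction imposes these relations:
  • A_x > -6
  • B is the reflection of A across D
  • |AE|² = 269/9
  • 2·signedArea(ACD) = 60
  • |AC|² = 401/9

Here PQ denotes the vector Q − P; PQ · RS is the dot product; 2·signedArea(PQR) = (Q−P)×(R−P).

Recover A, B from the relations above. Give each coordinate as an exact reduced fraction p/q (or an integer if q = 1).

1. A_y = 2/3  [2·signedArea(ACD) = 60]
2. A_x = -17/3  [|AE|² = 269/9]
   → A = (-17/3, 2/3)
3. B_x = 35/3  [B is the reflection of A across D]
4. B_y = -38/3  [B is the reflection of A across D]
   → B = (35/3, -38/3)

A = (-17/3, 2/3)
B = (35/3, -38/3)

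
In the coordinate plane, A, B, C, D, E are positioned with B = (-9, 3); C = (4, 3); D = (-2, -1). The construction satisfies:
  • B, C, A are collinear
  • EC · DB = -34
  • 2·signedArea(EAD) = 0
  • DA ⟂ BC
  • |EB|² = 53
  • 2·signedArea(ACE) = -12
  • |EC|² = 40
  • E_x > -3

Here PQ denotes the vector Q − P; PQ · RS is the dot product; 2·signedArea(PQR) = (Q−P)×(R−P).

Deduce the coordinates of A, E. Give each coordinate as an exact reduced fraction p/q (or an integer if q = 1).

A = (-2, 3)
E = (-2, 1)

1. A_x = -2  [B, C, A are collinear ∩ DA ⟂ BC]
2. A_y = 3  [B, C, A are collinear ∩ DA ⟂ BC]
   → A = (-2, 3)
3. E_x = -2  [2·signedArea(EAD) = 0 ∩ EC · DB = -34]
4. E_y = 1  [2·signedArea(EAD) = 0 ∩ EC · DB = -34]
   → E = (-2, 1)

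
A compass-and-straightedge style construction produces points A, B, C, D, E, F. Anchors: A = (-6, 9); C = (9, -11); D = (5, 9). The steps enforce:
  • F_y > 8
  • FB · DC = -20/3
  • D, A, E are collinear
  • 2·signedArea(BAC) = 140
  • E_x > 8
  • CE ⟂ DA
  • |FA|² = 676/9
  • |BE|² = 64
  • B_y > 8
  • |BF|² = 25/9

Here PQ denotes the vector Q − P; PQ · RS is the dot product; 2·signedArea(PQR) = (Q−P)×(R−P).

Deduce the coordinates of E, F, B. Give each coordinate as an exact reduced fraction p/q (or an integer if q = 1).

1. E_x = 9  [D, A, E are collinear ∩ CE ⟂ DA]
2. E_y = 9  [D, A, E are collinear ∩ CE ⟂ DA]
   → E = (9, 9)
3. B_x = 1  [line 20·x + 15·y + -155 = 0 ∩ |BE|² = 64]
4. B_y = 9  [line 20·x + 15·y + -155 = 0 ∩ |BE|² = 64]
   → B = (1, 9)
5. F_x = 8/3  [line -4·x + 20·y + -508/3 = 0 ∩ |FA|² = 676/9]
6. F_y = 9  [line -4·x + 20·y + -508/3 = 0 ∩ |FA|² = 676/9]
   → F = (8/3, 9)

B = (1, 9)
E = (9, 9)
F = (8/3, 9)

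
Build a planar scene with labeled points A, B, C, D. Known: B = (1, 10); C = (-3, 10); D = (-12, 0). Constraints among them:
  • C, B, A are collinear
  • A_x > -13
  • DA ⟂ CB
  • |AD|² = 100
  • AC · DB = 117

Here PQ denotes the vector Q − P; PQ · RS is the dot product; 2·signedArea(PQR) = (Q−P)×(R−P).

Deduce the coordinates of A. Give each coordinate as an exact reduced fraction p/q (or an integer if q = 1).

1. A_x = -12  [C, B, A are collinear ∩ DA ⟂ CB]
2. A_y = 10  [C, B, A are collinear ∩ DA ⟂ CB]
   → A = (-12, 10)

A = (-12, 10)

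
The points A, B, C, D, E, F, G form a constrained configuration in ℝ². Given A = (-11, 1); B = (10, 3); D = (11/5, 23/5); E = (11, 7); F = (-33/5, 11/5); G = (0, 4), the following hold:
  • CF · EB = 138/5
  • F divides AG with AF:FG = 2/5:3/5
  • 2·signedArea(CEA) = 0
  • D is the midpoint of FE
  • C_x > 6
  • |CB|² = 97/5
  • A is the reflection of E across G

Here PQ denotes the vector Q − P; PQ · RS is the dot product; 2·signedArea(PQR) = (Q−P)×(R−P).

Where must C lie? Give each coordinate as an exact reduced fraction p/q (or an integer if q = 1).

1. C_x = 33/5  [2·signedArea(CEA) = 0 ∩ CF · EB = 138/5]
2. C_y = 29/5  [2·signedArea(CEA) = 0 ∩ CF · EB = 138/5]
   → C = (33/5, 29/5)

C = (33/5, 29/5)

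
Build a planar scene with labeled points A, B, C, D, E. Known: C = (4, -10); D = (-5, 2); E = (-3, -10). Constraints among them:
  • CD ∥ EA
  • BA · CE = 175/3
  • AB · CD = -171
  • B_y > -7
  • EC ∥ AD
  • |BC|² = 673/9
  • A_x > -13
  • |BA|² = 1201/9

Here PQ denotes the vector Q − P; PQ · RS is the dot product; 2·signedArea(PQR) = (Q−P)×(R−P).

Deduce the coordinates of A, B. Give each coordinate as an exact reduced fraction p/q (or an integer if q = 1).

A = (-12, 2)
B = (-11/3, -6)

1. A_x = -12  [EC ∥ AD ∩ CD ∥ EA]
2. A_y = 2  [EC ∥ AD ∩ CD ∥ EA]
   → A = (-12, 2)
3. B_x = -11/3  [BA · CE = 175/3 ∩ AB · CD = -171]
4. B_y = -6  [BA · CE = 175/3 ∩ AB · CD = -171]
   → B = (-11/3, -6)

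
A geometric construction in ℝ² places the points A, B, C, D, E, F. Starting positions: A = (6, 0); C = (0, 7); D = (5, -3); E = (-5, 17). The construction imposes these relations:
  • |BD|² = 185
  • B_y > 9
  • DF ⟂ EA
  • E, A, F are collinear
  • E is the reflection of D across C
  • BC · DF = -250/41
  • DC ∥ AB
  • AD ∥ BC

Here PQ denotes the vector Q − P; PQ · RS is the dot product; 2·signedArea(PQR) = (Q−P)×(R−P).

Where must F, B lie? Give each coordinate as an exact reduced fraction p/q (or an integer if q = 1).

B = (1, 10)
F = (290/41, -68/41)

1. F_x = 290/41  [E, A, F are collinear ∩ DF ⟂ EA]
2. F_y = -68/41  [E, A, F are collinear ∩ DF ⟂ EA]
   → F = (290/41, -68/41)
3. B_x = 1  [AD ∥ BC ∩ DC ∥ AB]
4. B_y = 10  [AD ∥ BC ∩ DC ∥ AB]
   → B = (1, 10)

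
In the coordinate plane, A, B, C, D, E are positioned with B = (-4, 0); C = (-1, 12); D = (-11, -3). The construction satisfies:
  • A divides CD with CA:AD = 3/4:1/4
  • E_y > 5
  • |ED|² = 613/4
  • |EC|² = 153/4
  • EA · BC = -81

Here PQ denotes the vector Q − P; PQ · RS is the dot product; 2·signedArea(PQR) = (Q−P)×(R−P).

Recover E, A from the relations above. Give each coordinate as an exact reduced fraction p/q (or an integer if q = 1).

1. A_x = -17/2  [A divides CD with CA:AD = 3/4:1/4]
2. A_y = 3/4  [A divides CD with CA:AD = 3/4:1/4]
   → A = (-17/2, 3/4)
3. E_x = -5/2  [line -3·x + -12·y + 129/2 = 0 ∩ |EC|² = 153/4]
4. E_y = 6  [line -3·x + -12·y + 129/2 = 0 ∩ |EC|² = 153/4]
   → E = (-5/2, 6)

A = (-17/2, 3/4)
E = (-5/2, 6)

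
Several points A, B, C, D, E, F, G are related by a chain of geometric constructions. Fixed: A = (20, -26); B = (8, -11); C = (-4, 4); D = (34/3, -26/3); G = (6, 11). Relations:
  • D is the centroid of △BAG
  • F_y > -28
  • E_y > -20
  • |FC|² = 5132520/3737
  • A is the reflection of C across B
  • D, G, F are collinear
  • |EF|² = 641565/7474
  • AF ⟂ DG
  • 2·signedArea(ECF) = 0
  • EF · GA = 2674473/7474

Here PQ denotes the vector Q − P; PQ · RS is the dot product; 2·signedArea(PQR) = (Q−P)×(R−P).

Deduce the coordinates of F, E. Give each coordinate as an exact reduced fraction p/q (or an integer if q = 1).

E = (83927/7474, -143885/7474)
F = (60934/3737, -100906/3737)

1. F_x = 60934/3737  [D, G, F are collinear ∩ AF ⟂ DG]
2. F_y = -100906/3737  [D, G, F are collinear ∩ AF ⟂ DG]
   → F = (60934/3737, -100906/3737)
3. E_x = 83927/7474  [2·signedArea(ECF) = 0 ∩ EF · GA = 2674473/7474]
4. E_y = -143885/7474  [2·signedArea(ECF) = 0 ∩ EF · GA = 2674473/7474]
   → E = (83927/7474, -143885/7474)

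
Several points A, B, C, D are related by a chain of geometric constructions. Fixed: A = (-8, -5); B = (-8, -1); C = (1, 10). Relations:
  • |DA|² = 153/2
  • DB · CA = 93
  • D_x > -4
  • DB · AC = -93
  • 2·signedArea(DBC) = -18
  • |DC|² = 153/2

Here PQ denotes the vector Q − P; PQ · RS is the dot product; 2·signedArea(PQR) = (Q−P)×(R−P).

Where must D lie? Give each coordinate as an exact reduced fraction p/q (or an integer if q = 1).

1. D_x = -7/2  [2·signedArea(DBC) = -18 ∩ DB · CA = 93]
2. D_y = 5/2  [2·signedArea(DBC) = -18 ∩ DB · CA = 93]
   → D = (-7/2, 5/2)

D = (-7/2, 5/2)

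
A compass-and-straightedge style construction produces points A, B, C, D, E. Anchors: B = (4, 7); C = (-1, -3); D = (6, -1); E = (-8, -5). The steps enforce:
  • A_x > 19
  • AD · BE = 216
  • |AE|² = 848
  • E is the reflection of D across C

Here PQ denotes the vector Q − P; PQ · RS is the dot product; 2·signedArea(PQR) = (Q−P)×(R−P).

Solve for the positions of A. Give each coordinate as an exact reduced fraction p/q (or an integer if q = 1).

A = (20, 3)

1. A_x = 20  [line 12·x + 12·y + -276 = 0 ∩ |AE|² = 848]
2. A_y = 3  [line 12·x + 12·y + -276 = 0 ∩ |AE|² = 848]
   → A = (20, 3)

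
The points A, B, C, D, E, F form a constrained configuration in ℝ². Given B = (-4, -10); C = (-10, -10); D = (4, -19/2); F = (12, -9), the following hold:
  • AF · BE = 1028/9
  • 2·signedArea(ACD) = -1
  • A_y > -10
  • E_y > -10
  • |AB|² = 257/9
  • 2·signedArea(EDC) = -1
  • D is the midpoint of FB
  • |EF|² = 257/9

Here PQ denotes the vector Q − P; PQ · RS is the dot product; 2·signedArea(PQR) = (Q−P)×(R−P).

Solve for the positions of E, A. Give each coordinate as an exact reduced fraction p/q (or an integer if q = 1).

1. A_x = 4/3  [line -1/2·x + 14·y + 136 = 0 ∩ |AB|² = 257/9]
2. A_y = -29/3  [line -1/2·x + 14·y + 136 = 0 ∩ |AB|² = 257/9]
   → A = (4/3, -29/3)
3. E_x = 20/3  [2·signedArea(EDC) = -1 ∩ AF · BE = 1028/9]
4. E_y = -28/3  [2·signedArea(EDC) = -1 ∩ AF · BE = 1028/9]
   → E = (20/3, -28/3)

A = (4/3, -29/3)
E = (20/3, -28/3)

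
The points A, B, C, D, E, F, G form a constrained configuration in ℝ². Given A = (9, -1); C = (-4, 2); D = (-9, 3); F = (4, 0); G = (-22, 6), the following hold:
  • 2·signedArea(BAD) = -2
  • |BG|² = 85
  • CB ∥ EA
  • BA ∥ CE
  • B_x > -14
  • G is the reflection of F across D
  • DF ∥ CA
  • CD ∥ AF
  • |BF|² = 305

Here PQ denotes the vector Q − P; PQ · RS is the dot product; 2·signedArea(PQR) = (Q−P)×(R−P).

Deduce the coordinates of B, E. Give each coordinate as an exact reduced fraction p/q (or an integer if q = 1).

B = (-13, 4)
E = (18, -3)

1. B_x = -13  [line -4·x + -18·y + 20 = 0 ∩ |BG|² = 85]
2. B_y = 4  [line -4·x + -18·y + 20 = 0 ∩ |BG|² = 85]
   → B = (-13, 4)
3. E_x = 18  [CB ∥ EA ∩ BA ∥ CE]
4. E_y = -3  [CB ∥ EA ∩ BA ∥ CE]
   → E = (18, -3)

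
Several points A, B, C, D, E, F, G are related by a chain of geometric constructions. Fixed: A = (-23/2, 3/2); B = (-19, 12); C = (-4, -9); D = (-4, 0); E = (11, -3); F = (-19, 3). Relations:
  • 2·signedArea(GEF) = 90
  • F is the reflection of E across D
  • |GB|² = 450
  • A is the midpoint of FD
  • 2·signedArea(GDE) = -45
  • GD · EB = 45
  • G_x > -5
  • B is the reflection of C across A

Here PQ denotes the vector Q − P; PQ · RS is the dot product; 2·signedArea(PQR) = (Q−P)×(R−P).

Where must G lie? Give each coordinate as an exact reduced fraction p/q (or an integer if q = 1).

G = (-4, -3)

1. G_x = -4  [GD · EB = 45 ∩ 2·signedArea(GEF) = 90]
2. G_y = -3  [GD · EB = 45 ∩ 2·signedArea(GEF) = 90]
   → G = (-4, -3)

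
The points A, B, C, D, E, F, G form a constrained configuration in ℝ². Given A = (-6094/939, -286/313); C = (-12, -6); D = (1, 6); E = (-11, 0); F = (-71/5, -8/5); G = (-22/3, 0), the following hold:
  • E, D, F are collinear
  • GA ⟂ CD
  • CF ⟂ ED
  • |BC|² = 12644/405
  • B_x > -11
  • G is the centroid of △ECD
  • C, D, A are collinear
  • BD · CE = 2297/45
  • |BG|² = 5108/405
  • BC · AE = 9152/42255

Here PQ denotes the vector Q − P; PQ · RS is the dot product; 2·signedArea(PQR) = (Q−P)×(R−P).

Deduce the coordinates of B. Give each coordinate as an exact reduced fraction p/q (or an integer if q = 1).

B = (-488/45, -8/15)

1. B_x = -488/45  [BC · AE = 9152/42255 ∩ BD · CE = 2297/45]
2. B_y = -8/15  [BC · AE = 9152/42255 ∩ BD · CE = 2297/45]
   → B = (-488/45, -8/15)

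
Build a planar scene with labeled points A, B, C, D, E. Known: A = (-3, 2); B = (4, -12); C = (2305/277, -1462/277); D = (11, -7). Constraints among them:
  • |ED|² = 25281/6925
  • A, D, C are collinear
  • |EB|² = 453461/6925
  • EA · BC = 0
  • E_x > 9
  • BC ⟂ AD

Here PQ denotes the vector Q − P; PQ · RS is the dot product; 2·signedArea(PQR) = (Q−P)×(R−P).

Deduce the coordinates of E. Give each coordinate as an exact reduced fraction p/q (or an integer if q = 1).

1. E_x = 13009/1385  [line -1197/277·x + -1862/277·y + 133/277 = 0 ∩ |EB|² = 453461/6925]
2. E_y = -8264/1385  [line -1197/277·x + -1862/277·y + 133/277 = 0 ∩ |EB|² = 453461/6925]
   → E = (13009/1385, -8264/1385)

E = (13009/1385, -8264/1385)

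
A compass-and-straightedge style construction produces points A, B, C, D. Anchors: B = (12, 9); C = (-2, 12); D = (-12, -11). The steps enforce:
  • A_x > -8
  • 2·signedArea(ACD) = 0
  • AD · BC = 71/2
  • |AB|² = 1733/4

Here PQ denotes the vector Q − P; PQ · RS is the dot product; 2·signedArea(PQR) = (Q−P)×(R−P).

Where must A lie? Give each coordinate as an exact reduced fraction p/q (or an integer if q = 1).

A = (-7, 1/2)

1. A_x = -7  [2·signedArea(ACD) = 0 ∩ AD · BC = 71/2]
2. A_y = 1/2  [2·signedArea(ACD) = 0 ∩ AD · BC = 71/2]
   → A = (-7, 1/2)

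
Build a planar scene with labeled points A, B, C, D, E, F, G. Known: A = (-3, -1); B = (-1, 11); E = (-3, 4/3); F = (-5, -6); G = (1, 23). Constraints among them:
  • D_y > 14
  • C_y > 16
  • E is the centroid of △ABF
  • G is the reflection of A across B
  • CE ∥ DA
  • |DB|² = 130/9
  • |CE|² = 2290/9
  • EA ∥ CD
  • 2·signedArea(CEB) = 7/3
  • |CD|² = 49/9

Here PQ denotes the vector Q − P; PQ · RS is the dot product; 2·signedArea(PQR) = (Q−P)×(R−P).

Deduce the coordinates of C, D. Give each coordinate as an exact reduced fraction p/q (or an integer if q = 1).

C = (0, 17)
D = (0, 44/3)

1. C_x = 0  [line -29/3·x + 2·y + -34 = 0 ∩ |CE|² = 2290/9]
2. C_y = 17  [line -29/3·x + 2·y + -34 = 0 ∩ |CE|² = 2290/9]
   → C = (0, 17)
3. D_x = 0  [CE ∥ DA ∩ EA ∥ CD]
4. D_y = 44/3  [CE ∥ DA ∩ EA ∥ CD]
   → D = (0, 44/3)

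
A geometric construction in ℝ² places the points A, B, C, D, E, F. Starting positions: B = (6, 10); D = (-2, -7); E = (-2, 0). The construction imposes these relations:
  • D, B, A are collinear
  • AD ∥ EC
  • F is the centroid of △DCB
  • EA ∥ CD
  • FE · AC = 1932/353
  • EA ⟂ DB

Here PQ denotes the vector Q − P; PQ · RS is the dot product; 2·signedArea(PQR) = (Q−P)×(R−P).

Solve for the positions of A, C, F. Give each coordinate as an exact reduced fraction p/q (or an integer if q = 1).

1. A_x = 246/353  [D, B, A are collinear ∩ EA ⟂ DB]
2. A_y = -448/353  [D, B, A are collinear ∩ EA ⟂ DB]
   → A = (246/353, -448/353)
3. C_x = -1658/353  [EA ∥ CD ∩ AD ∥ EC]
4. C_y = -2023/353  [EA ∥ CD ∩ AD ∥ EC]
   → C = (-1658/353, -2023/353)
5. F_x = -82/353  [F is the centroid of △DCB]
6. F_y = -964/1059  [F is the centroid of △DCB]
   → F = (-82/353, -964/1059)

A = (246/353, -448/353)
C = (-1658/353, -2023/353)
F = (-82/353, -964/1059)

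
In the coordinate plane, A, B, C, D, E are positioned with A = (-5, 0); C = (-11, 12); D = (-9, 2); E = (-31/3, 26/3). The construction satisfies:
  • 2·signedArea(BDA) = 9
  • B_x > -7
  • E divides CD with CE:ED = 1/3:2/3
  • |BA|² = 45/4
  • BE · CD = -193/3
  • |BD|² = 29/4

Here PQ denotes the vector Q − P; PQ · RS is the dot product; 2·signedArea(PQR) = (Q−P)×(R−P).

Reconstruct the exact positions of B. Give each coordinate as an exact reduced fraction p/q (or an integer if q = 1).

B = (-13/2, 3)

1. B_x = -13/2  [2·signedArea(BDA) = 9 ∩ BE · CD = -193/3]
2. B_y = 3  [2·signedArea(BDA) = 9 ∩ BE · CD = -193/3]
   → B = (-13/2, 3)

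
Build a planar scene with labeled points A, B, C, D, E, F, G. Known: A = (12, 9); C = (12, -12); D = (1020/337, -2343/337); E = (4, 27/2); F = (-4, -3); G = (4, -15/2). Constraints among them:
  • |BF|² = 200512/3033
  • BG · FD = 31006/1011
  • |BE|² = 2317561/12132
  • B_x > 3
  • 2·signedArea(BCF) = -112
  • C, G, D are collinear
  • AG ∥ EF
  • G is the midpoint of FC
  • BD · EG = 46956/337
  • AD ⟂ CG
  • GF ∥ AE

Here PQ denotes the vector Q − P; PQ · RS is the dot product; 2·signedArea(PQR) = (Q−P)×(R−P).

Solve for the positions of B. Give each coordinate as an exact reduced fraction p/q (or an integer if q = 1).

B = (3716/1011, -107/337)

1. B_x = 3716/1011  [BD · EG = 46956/337 ∩ BG · FD = 31006/1011]
2. B_y = -107/337  [BD · EG = 46956/337 ∩ BG · FD = 31006/1011]
   → B = (3716/1011, -107/337)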